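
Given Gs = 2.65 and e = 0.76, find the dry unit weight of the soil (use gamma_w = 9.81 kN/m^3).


Using gamma_d = Gs * gamma_w / (1 + e)
gamma_d = 2.65 * 9.81 / (1 + 0.76)
gamma_d = 2.65 * 9.81 / 1.76
gamma_d = 14.771 kN/m^3


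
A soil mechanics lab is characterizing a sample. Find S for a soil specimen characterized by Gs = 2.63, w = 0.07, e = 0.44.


Result: 0.4184

Derivation:
Using S = Gs * w / e
S = 2.63 * 0.07 / 0.44
S = 0.4184


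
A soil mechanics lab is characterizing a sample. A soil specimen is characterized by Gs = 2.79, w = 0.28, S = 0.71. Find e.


Using the relation e = Gs * w / S
e = 2.79 * 0.28 / 0.71
e = 1.1003


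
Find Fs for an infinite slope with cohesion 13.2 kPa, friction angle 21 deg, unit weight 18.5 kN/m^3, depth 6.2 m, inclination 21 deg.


Result: 1.344

Derivation:
Using Fs = c / (gamma*H*sin(beta)*cos(beta)) + tan(phi)/tan(beta)
Cohesion contribution = 13.2 / (18.5*6.2*sin(21)*cos(21))
Cohesion contribution = 0.343977
Friction contribution = tan(21)/tan(21) = 1
Fs = 0.343977 + 1
Fs = 1.344


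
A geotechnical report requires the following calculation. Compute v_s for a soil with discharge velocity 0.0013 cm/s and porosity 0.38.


Result: 0.00342 cm/s

Derivation:
Using v_s = v_d / n
v_s = 0.0013 / 0.38
v_s = 0.00342 cm/s


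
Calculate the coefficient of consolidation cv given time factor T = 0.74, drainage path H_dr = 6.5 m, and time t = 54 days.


Using cv = T * H_dr^2 / t
H_dr^2 = 6.5^2 = 42.25
cv = 0.74 * 42.25 / 54
cv = 0.57898 m^2/day


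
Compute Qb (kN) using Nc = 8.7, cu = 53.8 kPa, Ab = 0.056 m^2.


Using Qb = Nc * cu * Ab
Qb = 8.7 * 53.8 * 0.056
Qb = 26.21 kN


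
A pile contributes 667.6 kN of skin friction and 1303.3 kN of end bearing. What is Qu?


Using Qu = Qf + Qb
Qu = 667.6 + 1303.3
Qu = 1970.9 kN


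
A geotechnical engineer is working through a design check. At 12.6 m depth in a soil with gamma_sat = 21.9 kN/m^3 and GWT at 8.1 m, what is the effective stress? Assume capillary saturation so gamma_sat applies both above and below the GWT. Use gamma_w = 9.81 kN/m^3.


Total stress = gamma_sat * depth
sigma = 21.9 * 12.6 = 275.94 kPa
Pore water pressure u = gamma_w * (depth - d_wt)
u = 9.81 * (12.6 - 8.1) = 44.145 kPa
Effective stress = sigma - u
sigma' = 275.94 - 44.145 = 231.8 kPa


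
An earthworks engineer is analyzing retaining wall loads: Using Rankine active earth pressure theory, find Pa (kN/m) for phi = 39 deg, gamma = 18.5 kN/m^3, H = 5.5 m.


Compute active earth pressure coefficient:
Ka = tan^2(45 - phi/2) = tan^2(25.5) = 0.227506
Compute active force:
Pa = 0.5 * Ka * gamma * H^2
Pa = 0.5 * 0.227506 * 18.5 * 5.5^2
Pa = 63.66 kN/m


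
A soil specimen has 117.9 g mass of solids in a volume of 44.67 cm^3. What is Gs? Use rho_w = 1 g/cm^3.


Using Gs = m_s / (V_s * rho_w)
Since rho_w = 1 g/cm^3:
Gs = 117.9 / 44.67
Gs = 2.639


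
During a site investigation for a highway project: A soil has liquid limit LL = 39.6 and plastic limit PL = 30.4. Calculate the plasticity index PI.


Result: 9.2

Derivation:
Using PI = LL - PL
PI = 39.6 - 30.4
PI = 9.2


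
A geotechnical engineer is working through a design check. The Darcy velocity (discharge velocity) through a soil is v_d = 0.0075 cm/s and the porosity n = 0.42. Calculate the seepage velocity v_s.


Using v_s = v_d / n
v_s = 0.0075 / 0.42
v_s = 0.01786 cm/s


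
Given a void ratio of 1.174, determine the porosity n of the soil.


Using the relation n = e / (1 + e)
n = 1.174 / (1 + 1.174)
n = 1.174 / 2.174
n = 0.54


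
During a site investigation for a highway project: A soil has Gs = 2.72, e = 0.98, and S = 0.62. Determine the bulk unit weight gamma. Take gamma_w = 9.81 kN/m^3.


Using gamma = gamma_w * (Gs + S*e) / (1 + e)
Numerator: Gs + S*e = 2.72 + 0.62*0.98 = 3.3276
Denominator: 1 + e = 1 + 0.98 = 1.98
gamma = 9.81 * 3.3276 / 1.98
gamma = 16.487 kN/m^3


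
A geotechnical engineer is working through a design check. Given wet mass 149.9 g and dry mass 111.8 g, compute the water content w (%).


Using w = (m_wet - m_dry) / m_dry * 100
m_wet - m_dry = 149.9 - 111.8 = 38.1 g
w = 38.1 / 111.8 * 100
w = 34.08 %


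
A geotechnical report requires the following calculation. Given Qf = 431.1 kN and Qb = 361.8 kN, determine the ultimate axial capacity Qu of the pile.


Using Qu = Qf + Qb
Qu = 431.1 + 361.8
Qu = 792.9 kN


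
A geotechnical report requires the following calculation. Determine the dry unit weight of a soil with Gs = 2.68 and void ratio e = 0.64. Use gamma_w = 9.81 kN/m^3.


Using gamma_d = Gs * gamma_w / (1 + e)
gamma_d = 2.68 * 9.81 / (1 + 0.64)
gamma_d = 2.68 * 9.81 / 1.64
gamma_d = 16.031 kN/m^3


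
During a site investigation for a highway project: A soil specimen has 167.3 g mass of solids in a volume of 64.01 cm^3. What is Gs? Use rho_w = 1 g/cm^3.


Using Gs = m_s / (V_s * rho_w)
Since rho_w = 1 g/cm^3:
Gs = 167.3 / 64.01
Gs = 2.614


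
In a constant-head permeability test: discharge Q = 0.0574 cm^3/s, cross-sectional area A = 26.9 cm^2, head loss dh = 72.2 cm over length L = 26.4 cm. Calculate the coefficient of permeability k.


Compute hydraulic gradient:
i = dh / L = 72.2 / 26.4 = 2.73485
Then apply Darcy's law:
k = Q / (A * i)
k = 0.0574 / (26.9 * 2.73485)
k = 0.0574 / 73.5674
k = 0.00078 cm/s


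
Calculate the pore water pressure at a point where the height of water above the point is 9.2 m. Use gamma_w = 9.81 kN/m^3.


Result: 90.25 kPa

Derivation:
Using u = gamma_w * h_w
u = 9.81 * 9.2
u = 90.25 kPa


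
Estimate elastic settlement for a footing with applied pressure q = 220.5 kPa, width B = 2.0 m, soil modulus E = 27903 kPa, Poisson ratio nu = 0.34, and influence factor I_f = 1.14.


Result: 15.935 mm

Derivation:
Using Se = q * B * (1 - nu^2) * I_f / E
1 - nu^2 = 1 - 0.34^2 = 0.8844
Se = 220.5 * 2.0 * 0.8844 * 1.14 / 27903
Se = 0.015935 m
Convert to mm: Se = 0.015935 * 1000 = 15.935 mm


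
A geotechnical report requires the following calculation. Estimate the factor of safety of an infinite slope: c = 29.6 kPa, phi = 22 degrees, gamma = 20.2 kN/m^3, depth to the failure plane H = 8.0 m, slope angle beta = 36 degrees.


Using Fs = c / (gamma*H*sin(beta)*cos(beta)) + tan(phi)/tan(beta)
Cohesion contribution = 29.6 / (20.2*8.0*sin(36)*cos(36))
Cohesion contribution = 0.385189
Friction contribution = tan(22)/tan(36) = 0.556094
Fs = 0.385189 + 0.556094
Fs = 0.941


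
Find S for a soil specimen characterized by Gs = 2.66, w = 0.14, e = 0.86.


Using S = Gs * w / e
S = 2.66 * 0.14 / 0.86
S = 0.433


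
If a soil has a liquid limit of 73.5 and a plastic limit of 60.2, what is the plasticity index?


Using PI = LL - PL
PI = 73.5 - 60.2
PI = 13.3


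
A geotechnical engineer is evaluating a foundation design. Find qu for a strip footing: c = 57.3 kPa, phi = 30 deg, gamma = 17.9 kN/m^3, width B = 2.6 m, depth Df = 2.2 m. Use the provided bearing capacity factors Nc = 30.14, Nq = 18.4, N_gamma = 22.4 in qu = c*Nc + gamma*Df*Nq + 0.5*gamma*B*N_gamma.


Compute qu = c*Nc + gamma*Df*Nq + 0.5*gamma*B*N_gamma
Term 1: 57.3 * 30.14 = 1727.022
Term 2: 17.9 * 2.2 * 18.4 = 724.592
Term 3: 0.5 * 17.9 * 2.6 * 22.4 = 521.248
qu = 1727.022 + 724.592 + 521.248
qu = 2972.86 kPa


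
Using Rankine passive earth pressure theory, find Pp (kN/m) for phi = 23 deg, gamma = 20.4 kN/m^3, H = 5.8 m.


Result: 783.23 kN/m

Derivation:
Compute passive earth pressure coefficient:
Kp = tan^2(45 + phi/2) = tan^2(56.5) = 2.282623
Compute passive force:
Pp = 0.5 * Kp * gamma * H^2
Pp = 0.5 * 2.282623 * 20.4 * 5.8^2
Pp = 783.23 kN/m


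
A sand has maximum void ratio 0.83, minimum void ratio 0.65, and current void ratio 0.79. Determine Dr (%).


Using Dr = (e_max - e) / (e_max - e_min) * 100
e_max - e = 0.83 - 0.79 = 0.04
e_max - e_min = 0.83 - 0.65 = 0.18
Dr = 0.04 / 0.18 * 100
Dr = 22.22 %


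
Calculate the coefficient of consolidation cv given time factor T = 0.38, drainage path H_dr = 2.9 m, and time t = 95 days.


Using cv = T * H_dr^2 / t
H_dr^2 = 2.9^2 = 8.41
cv = 0.38 * 8.41 / 95
cv = 0.03364 m^2/day


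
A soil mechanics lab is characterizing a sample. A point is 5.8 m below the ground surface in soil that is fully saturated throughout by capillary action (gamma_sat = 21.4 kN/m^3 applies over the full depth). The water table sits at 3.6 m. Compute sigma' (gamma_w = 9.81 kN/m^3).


Total stress = gamma_sat * depth
sigma = 21.4 * 5.8 = 124.12 kPa
Pore water pressure u = gamma_w * (depth - d_wt)
u = 9.81 * (5.8 - 3.6) = 21.582 kPa
Effective stress = sigma - u
sigma' = 124.12 - 21.582 = 102.54 kPa


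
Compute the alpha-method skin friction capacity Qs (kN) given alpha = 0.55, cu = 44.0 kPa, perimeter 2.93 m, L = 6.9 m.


Using Qs = alpha * cu * perimeter * L
Qs = 0.55 * 44.0 * 2.93 * 6.9
Qs = 489.25 kN


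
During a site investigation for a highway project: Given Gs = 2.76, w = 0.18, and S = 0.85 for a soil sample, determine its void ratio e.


Using the relation e = Gs * w / S
e = 2.76 * 0.18 / 0.85
e = 0.5845


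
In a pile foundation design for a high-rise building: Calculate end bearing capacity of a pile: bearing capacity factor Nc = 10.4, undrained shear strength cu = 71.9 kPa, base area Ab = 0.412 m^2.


Using Qb = Nc * cu * Ab
Qb = 10.4 * 71.9 * 0.412
Qb = 308.08 kN


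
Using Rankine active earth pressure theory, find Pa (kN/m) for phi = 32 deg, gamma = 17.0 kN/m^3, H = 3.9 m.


Result: 39.72 kN/m

Derivation:
Compute active earth pressure coefficient:
Ka = tan^2(45 - phi/2) = tan^2(29.0) = 0.307259
Compute active force:
Pa = 0.5 * Ka * gamma * H^2
Pa = 0.5 * 0.307259 * 17.0 * 3.9^2
Pa = 39.72 kN/m


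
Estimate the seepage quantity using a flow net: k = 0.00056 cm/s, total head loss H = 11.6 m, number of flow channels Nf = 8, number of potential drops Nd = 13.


Result: 3.998e-05 m^3/s per m

Derivation:
Convert k to m/s for unit consistency with H:
k = 0.00056 cm/s = 0.00056 / 100 m/s = 5.6e-06 m/s
Using q = k * H * Nf / Nd
Nf / Nd = 8 / 13 = 0.6154
q = 5.6e-06 * 11.6 * 0.6154
q = 3.998e-05 m^3/s per m


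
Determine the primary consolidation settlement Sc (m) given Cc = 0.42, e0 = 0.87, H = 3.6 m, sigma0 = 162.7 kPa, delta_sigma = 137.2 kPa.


Result: 0.2147 m

Derivation:
Using Sc = Cc * H / (1 + e0) * log10((sigma0 + delta_sigma) / sigma0)
Stress ratio = (162.7 + 137.2) / 162.7 = 1.84327
log10(1.84327) = 0.265589
Cc * H / (1 + e0) = 0.42 * 3.6 / (1 + 0.87) = 0.808556
Sc = 0.808556 * 0.265589
Sc = 0.2147 m


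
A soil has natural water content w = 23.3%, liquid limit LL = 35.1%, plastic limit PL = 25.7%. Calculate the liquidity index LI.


Result: -0.255

Derivation:
First compute the plasticity index:
PI = LL - PL = 35.1 - 25.7 = 9.4
Then compute the liquidity index:
LI = (w - PL) / PI
LI = (23.3 - 25.7) / 9.4
LI = -0.255


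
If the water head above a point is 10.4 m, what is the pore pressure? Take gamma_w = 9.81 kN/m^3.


Using u = gamma_w * h_w
u = 9.81 * 10.4
u = 102.02 kPa


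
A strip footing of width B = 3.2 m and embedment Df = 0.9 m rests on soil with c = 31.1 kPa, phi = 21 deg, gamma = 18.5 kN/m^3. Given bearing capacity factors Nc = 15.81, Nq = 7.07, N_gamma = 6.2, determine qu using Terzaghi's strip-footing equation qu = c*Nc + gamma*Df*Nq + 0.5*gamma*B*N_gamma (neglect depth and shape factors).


Result: 792.93 kPa

Derivation:
Compute qu = c*Nc + gamma*Df*Nq + 0.5*gamma*B*N_gamma
Term 1: 31.1 * 15.81 = 491.691
Term 2: 18.5 * 0.9 * 7.07 = 117.7155
Term 3: 0.5 * 18.5 * 3.2 * 6.2 = 183.52
qu = 491.691 + 117.7155 + 183.52
qu = 792.93 kPa


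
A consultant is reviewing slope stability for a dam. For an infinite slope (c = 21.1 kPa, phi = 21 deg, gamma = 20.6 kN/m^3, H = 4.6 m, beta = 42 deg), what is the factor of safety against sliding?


Result: 0.874

Derivation:
Using Fs = c / (gamma*H*sin(beta)*cos(beta)) + tan(phi)/tan(beta)
Cohesion contribution = 21.1 / (20.6*4.6*sin(42)*cos(42))
Cohesion contribution = 0.447789
Friction contribution = tan(21)/tan(42) = 0.426324
Fs = 0.447789 + 0.426324
Fs = 0.874


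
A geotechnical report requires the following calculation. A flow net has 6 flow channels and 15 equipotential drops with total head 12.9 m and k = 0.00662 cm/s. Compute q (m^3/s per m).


Convert k to m/s for unit consistency with H:
k = 0.00662 cm/s = 0.00662 / 100 m/s = 6.62e-05 m/s
Using q = k * H * Nf / Nd
Nf / Nd = 6 / 15 = 0.4
q = 6.62e-05 * 12.9 * 0.4
q = 0.0003416 m^3/s per m


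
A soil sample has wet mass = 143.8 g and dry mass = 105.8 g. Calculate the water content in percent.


Result: 35.92 %

Derivation:
Using w = (m_wet - m_dry) / m_dry * 100
m_wet - m_dry = 143.8 - 105.8 = 38.0 g
w = 38.0 / 105.8 * 100
w = 35.92 %


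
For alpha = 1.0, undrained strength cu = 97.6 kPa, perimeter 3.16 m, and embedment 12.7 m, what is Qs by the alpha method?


Result: 3916.88 kN

Derivation:
Using Qs = alpha * cu * perimeter * L
Qs = 1.0 * 97.6 * 3.16 * 12.7
Qs = 3916.88 kN


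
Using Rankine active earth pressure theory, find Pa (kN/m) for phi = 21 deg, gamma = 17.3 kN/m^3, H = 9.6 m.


Compute active earth pressure coefficient:
Ka = tan^2(45 - phi/2) = tan^2(34.5) = 0.472355
Compute active force:
Pa = 0.5 * Ka * gamma * H^2
Pa = 0.5 * 0.472355 * 17.3 * 9.6^2
Pa = 376.55 kN/m


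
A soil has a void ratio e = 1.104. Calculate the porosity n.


Result: 0.5247

Derivation:
Using the relation n = e / (1 + e)
n = 1.104 / (1 + 1.104)
n = 1.104 / 2.104
n = 0.5247


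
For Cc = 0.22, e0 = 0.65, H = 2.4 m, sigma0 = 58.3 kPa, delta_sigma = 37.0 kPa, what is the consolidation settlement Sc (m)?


Using Sc = Cc * H / (1 + e0) * log10((sigma0 + delta_sigma) / sigma0)
Stress ratio = (58.3 + 37.0) / 58.3 = 1.63465
log10(1.63465) = 0.213424
Cc * H / (1 + e0) = 0.22 * 2.4 / (1 + 0.65) = 0.32
Sc = 0.32 * 0.213424
Sc = 0.0683 m


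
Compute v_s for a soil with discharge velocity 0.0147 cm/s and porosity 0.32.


Using v_s = v_d / n
v_s = 0.0147 / 0.32
v_s = 0.04594 cm/s


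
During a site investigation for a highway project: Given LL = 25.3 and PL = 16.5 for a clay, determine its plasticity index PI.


Using PI = LL - PL
PI = 25.3 - 16.5
PI = 8.8


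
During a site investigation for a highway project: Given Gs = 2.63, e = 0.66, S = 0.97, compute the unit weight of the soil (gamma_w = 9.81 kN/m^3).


Using gamma = gamma_w * (Gs + S*e) / (1 + e)
Numerator: Gs + S*e = 2.63 + 0.97*0.66 = 3.2702
Denominator: 1 + e = 1 + 0.66 = 1.66
gamma = 9.81 * 3.2702 / 1.66
gamma = 19.326 kN/m^3


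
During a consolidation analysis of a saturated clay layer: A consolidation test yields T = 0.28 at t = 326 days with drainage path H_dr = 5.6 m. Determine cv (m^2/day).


Using cv = T * H_dr^2 / t
H_dr^2 = 5.6^2 = 31.36
cv = 0.28 * 31.36 / 326
cv = 0.02693 m^2/day


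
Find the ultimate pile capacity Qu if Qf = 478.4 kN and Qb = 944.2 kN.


Result: 1422.6 kN

Derivation:
Using Qu = Qf + Qb
Qu = 478.4 + 944.2
Qu = 1422.6 kN


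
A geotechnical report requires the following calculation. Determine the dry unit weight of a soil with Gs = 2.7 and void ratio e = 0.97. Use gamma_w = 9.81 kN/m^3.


Using gamma_d = Gs * gamma_w / (1 + e)
gamma_d = 2.7 * 9.81 / (1 + 0.97)
gamma_d = 2.7 * 9.81 / 1.97
gamma_d = 13.445 kN/m^3


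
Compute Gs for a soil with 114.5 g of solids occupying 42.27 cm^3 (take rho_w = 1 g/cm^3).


Using Gs = m_s / (V_s * rho_w)
Since rho_w = 1 g/cm^3:
Gs = 114.5 / 42.27
Gs = 2.709


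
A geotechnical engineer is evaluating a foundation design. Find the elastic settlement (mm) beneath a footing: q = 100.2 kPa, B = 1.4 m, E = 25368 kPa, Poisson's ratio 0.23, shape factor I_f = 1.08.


Using Se = q * B * (1 - nu^2) * I_f / E
1 - nu^2 = 1 - 0.23^2 = 0.9471
Se = 100.2 * 1.4 * 0.9471 * 1.08 / 25368
Se = 0.005656 m
Convert to mm: Se = 0.005656 * 1000 = 5.656 mm


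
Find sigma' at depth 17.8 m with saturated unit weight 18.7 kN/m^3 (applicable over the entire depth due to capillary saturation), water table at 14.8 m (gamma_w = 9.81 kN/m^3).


Result: 303.43 kPa

Derivation:
Total stress = gamma_sat * depth
sigma = 18.7 * 17.8 = 332.86 kPa
Pore water pressure u = gamma_w * (depth - d_wt)
u = 9.81 * (17.8 - 14.8) = 29.43 kPa
Effective stress = sigma - u
sigma' = 332.86 - 29.43 = 303.43 kPa


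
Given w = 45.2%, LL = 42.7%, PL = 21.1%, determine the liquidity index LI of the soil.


First compute the plasticity index:
PI = LL - PL = 42.7 - 21.1 = 21.6
Then compute the liquidity index:
LI = (w - PL) / PI
LI = (45.2 - 21.1) / 21.6
LI = 1.116


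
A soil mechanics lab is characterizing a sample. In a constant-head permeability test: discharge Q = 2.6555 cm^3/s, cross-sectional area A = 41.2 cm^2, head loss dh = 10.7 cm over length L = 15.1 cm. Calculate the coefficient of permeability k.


Compute hydraulic gradient:
i = dh / L = 10.7 / 15.1 = 0.708609
Then apply Darcy's law:
k = Q / (A * i)
k = 2.6555 / (41.2 * 0.708609)
k = 2.6555 / 29.1947
k = 0.090958 cm/s


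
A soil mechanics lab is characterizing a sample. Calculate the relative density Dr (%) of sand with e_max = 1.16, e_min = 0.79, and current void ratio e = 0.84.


Result: 86.49 %

Derivation:
Using Dr = (e_max - e) / (e_max - e_min) * 100
e_max - e = 1.16 - 0.84 = 0.32
e_max - e_min = 1.16 - 0.79 = 0.37
Dr = 0.32 / 0.37 * 100
Dr = 86.49 %


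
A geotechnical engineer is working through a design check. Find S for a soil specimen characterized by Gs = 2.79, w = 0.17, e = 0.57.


Result: 0.8321

Derivation:
Using S = Gs * w / e
S = 2.79 * 0.17 / 0.57
S = 0.8321


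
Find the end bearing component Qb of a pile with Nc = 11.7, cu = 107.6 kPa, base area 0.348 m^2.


Using Qb = Nc * cu * Ab
Qb = 11.7 * 107.6 * 0.348
Qb = 438.1 kN


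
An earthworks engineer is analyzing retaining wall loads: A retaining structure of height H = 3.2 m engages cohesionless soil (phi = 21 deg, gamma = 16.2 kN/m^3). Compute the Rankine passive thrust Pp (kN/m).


Result: 175.6 kN/m

Derivation:
Compute passive earth pressure coefficient:
Kp = tan^2(45 + phi/2) = tan^2(55.5) = 2.117051
Compute passive force:
Pp = 0.5 * Kp * gamma * H^2
Pp = 0.5 * 2.117051 * 16.2 * 3.2^2
Pp = 175.6 kN/m


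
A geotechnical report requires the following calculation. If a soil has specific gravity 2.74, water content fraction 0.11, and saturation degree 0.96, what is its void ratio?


Result: 0.314

Derivation:
Using the relation e = Gs * w / S
e = 2.74 * 0.11 / 0.96
e = 0.314


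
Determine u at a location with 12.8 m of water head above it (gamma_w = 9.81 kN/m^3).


Result: 125.57 kPa

Derivation:
Using u = gamma_w * h_w
u = 9.81 * 12.8
u = 125.57 kPa


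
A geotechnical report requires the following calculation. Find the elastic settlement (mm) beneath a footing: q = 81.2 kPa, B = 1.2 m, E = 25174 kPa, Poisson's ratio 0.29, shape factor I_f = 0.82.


Using Se = q * B * (1 - nu^2) * I_f / E
1 - nu^2 = 1 - 0.29^2 = 0.9159
Se = 81.2 * 1.2 * 0.9159 * 0.82 / 25174
Se = 0.002907 m
Convert to mm: Se = 0.002907 * 1000 = 2.907 mm


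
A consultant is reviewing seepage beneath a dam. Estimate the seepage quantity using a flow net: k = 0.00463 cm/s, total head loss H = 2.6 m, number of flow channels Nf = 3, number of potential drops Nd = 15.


Convert k to m/s for unit consistency with H:
k = 0.00463 cm/s = 0.00463 / 100 m/s = 4.63e-05 m/s
Using q = k * H * Nf / Nd
Nf / Nd = 3 / 15 = 0.2
q = 4.63e-05 * 2.6 * 0.2
q = 2.408e-05 m^3/s per m


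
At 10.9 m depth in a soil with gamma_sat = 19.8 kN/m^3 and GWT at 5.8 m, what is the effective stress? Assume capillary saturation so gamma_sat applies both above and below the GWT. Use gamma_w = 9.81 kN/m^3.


Result: 165.79 kPa

Derivation:
Total stress = gamma_sat * depth
sigma = 19.8 * 10.9 = 215.82 kPa
Pore water pressure u = gamma_w * (depth - d_wt)
u = 9.81 * (10.9 - 5.8) = 50.031 kPa
Effective stress = sigma - u
sigma' = 215.82 - 50.031 = 165.79 kPa


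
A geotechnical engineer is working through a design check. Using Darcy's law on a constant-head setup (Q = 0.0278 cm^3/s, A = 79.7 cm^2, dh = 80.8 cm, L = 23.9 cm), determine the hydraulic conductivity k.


Compute hydraulic gradient:
i = dh / L = 80.8 / 23.9 = 3.38075
Then apply Darcy's law:
k = Q / (A * i)
k = 0.0278 / (79.7 * 3.38075)
k = 0.0278 / 269.446
k = 0.000103 cm/s


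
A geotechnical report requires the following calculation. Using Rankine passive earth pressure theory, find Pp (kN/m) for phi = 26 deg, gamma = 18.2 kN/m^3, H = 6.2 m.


Compute passive earth pressure coefficient:
Kp = tan^2(45 + phi/2) = tan^2(58.0) = 2.561071
Compute passive force:
Pp = 0.5 * Kp * gamma * H^2
Pp = 0.5 * 2.561071 * 18.2 * 6.2^2
Pp = 895.87 kN/m


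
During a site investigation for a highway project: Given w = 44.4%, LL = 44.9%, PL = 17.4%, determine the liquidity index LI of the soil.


Result: 0.982

Derivation:
First compute the plasticity index:
PI = LL - PL = 44.9 - 17.4 = 27.5
Then compute the liquidity index:
LI = (w - PL) / PI
LI = (44.4 - 17.4) / 27.5
LI = 0.982


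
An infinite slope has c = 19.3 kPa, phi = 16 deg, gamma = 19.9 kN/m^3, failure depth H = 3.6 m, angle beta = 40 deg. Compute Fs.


Result: 0.889

Derivation:
Using Fs = c / (gamma*H*sin(beta)*cos(beta)) + tan(phi)/tan(beta)
Cohesion contribution = 19.3 / (19.9*3.6*sin(40)*cos(40))
Cohesion contribution = 0.547117
Friction contribution = tan(16)/tan(40) = 0.34173
Fs = 0.547117 + 0.34173
Fs = 0.889


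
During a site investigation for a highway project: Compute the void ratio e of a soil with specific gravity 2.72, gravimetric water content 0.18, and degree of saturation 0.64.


Using the relation e = Gs * w / S
e = 2.72 * 0.18 / 0.64
e = 0.765


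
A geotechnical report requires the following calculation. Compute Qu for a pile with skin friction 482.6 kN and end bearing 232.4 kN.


Using Qu = Qf + Qb
Qu = 482.6 + 232.4
Qu = 715.0 kN


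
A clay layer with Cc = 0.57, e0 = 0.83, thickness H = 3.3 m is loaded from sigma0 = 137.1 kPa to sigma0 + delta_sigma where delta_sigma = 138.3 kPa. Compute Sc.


Result: 0.3114 m

Derivation:
Using Sc = Cc * H / (1 + e0) * log10((sigma0 + delta_sigma) / sigma0)
Stress ratio = (137.1 + 138.3) / 137.1 = 2.00875
log10(2.00875) = 0.302926
Cc * H / (1 + e0) = 0.57 * 3.3 / (1 + 0.83) = 1.02787
Sc = 1.02787 * 0.302926
Sc = 0.3114 m


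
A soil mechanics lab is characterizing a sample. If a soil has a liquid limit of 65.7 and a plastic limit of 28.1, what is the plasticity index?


Result: 37.6

Derivation:
Using PI = LL - PL
PI = 65.7 - 28.1
PI = 37.6


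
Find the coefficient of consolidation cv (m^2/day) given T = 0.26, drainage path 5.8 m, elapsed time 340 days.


Using cv = T * H_dr^2 / t
H_dr^2 = 5.8^2 = 33.64
cv = 0.26 * 33.64 / 340
cv = 0.02572 m^2/day


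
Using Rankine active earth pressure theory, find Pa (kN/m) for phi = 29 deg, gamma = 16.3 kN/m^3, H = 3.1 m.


Compute active earth pressure coefficient:
Ka = tan^2(45 - phi/2) = tan^2(30.5) = 0.346974
Compute active force:
Pa = 0.5 * Ka * gamma * H^2
Pa = 0.5 * 0.346974 * 16.3 * 3.1^2
Pa = 27.18 kN/m


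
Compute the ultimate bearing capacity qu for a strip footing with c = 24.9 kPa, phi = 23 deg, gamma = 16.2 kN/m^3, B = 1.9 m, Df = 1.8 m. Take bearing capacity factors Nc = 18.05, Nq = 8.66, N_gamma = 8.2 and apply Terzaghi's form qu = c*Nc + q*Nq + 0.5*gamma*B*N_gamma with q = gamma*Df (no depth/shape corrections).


Compute qu = c*Nc + gamma*Df*Nq + 0.5*gamma*B*N_gamma
Term 1: 24.9 * 18.05 = 449.445
Term 2: 16.2 * 1.8 * 8.66 = 252.5256
Term 3: 0.5 * 16.2 * 1.9 * 8.2 = 126.198
qu = 449.445 + 252.5256 + 126.198
qu = 828.17 kPa


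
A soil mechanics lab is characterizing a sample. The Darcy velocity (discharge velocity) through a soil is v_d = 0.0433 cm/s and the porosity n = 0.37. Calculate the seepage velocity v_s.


Result: 0.11703 cm/s

Derivation:
Using v_s = v_d / n
v_s = 0.0433 / 0.37
v_s = 0.11703 cm/s


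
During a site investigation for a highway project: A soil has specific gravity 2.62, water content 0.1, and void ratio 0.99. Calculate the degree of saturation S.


Using S = Gs * w / e
S = 2.62 * 0.1 / 0.99
S = 0.2646


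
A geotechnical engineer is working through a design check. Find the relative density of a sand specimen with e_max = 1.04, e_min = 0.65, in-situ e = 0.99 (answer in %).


Result: 12.82 %

Derivation:
Using Dr = (e_max - e) / (e_max - e_min) * 100
e_max - e = 1.04 - 0.99 = 0.05
e_max - e_min = 1.04 - 0.65 = 0.39
Dr = 0.05 / 0.39 * 100
Dr = 12.82 %


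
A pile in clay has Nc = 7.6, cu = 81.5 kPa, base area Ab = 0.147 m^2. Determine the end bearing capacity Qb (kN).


Using Qb = Nc * cu * Ab
Qb = 7.6 * 81.5 * 0.147
Qb = 91.05 kN


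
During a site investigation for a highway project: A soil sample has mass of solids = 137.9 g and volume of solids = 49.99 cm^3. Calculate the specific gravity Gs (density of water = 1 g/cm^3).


Using Gs = m_s / (V_s * rho_w)
Since rho_w = 1 g/cm^3:
Gs = 137.9 / 49.99
Gs = 2.759


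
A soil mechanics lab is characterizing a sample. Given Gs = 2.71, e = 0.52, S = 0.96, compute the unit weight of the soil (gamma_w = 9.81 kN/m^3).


Using gamma = gamma_w * (Gs + S*e) / (1 + e)
Numerator: Gs + S*e = 2.71 + 0.96*0.52 = 3.2092
Denominator: 1 + e = 1 + 0.52 = 1.52
gamma = 9.81 * 3.2092 / 1.52
gamma = 20.712 kN/m^3


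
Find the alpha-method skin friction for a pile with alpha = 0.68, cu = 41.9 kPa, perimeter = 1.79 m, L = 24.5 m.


Using Qs = alpha * cu * perimeter * L
Qs = 0.68 * 41.9 * 1.79 * 24.5
Qs = 1249.52 kN


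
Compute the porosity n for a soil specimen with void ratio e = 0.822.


Result: 0.4512

Derivation:
Using the relation n = e / (1 + e)
n = 0.822 / (1 + 0.822)
n = 0.822 / 1.822
n = 0.4512


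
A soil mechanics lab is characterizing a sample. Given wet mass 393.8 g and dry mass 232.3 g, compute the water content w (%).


Using w = (m_wet - m_dry) / m_dry * 100
m_wet - m_dry = 393.8 - 232.3 = 161.5 g
w = 161.5 / 232.3 * 100
w = 69.52 %


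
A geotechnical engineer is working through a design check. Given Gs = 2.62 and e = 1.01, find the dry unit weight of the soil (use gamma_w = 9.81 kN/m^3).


Using gamma_d = Gs * gamma_w / (1 + e)
gamma_d = 2.62 * 9.81 / (1 + 1.01)
gamma_d = 2.62 * 9.81 / 2.01
gamma_d = 12.787 kN/m^3


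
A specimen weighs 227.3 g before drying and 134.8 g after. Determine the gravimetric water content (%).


Result: 68.62 %

Derivation:
Using w = (m_wet - m_dry) / m_dry * 100
m_wet - m_dry = 227.3 - 134.8 = 92.5 g
w = 92.5 / 134.8 * 100
w = 68.62 %


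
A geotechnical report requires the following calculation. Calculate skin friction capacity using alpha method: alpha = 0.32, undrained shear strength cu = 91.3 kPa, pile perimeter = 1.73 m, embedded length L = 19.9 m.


Result: 1005.82 kN

Derivation:
Using Qs = alpha * cu * perimeter * L
Qs = 0.32 * 91.3 * 1.73 * 19.9
Qs = 1005.82 kN


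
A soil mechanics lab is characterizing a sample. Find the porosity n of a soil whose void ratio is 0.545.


Result: 0.3528

Derivation:
Using the relation n = e / (1 + e)
n = 0.545 / (1 + 0.545)
n = 0.545 / 1.545
n = 0.3528


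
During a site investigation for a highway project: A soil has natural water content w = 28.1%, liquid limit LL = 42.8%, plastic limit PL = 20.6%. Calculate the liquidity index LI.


Result: 0.338

Derivation:
First compute the plasticity index:
PI = LL - PL = 42.8 - 20.6 = 22.2
Then compute the liquidity index:
LI = (w - PL) / PI
LI = (28.1 - 20.6) / 22.2
LI = 0.338


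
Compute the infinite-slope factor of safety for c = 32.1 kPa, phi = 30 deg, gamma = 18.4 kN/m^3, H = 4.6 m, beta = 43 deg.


Using Fs = c / (gamma*H*sin(beta)*cos(beta)) + tan(phi)/tan(beta)
Cohesion contribution = 32.1 / (18.4*4.6*sin(43)*cos(43))
Cohesion contribution = 0.760359
Friction contribution = tan(30)/tan(43) = 0.619132
Fs = 0.760359 + 0.619132
Fs = 1.379


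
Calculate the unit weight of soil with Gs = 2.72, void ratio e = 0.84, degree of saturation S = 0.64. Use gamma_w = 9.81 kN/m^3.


Using gamma = gamma_w * (Gs + S*e) / (1 + e)
Numerator: Gs + S*e = 2.72 + 0.64*0.84 = 3.2576
Denominator: 1 + e = 1 + 0.84 = 1.84
gamma = 9.81 * 3.2576 / 1.84
gamma = 17.368 kN/m^3


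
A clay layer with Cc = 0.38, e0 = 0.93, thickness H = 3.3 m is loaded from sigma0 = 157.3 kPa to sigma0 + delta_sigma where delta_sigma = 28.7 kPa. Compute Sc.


Result: 0.0473 m

Derivation:
Using Sc = Cc * H / (1 + e0) * log10((sigma0 + delta_sigma) / sigma0)
Stress ratio = (157.3 + 28.7) / 157.3 = 1.18245
log10(1.18245) = 0.0727842
Cc * H / (1 + e0) = 0.38 * 3.3 / (1 + 0.93) = 0.649741
Sc = 0.649741 * 0.0727842
Sc = 0.0473 m


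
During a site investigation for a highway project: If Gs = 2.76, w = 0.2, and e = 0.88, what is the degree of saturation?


Using S = Gs * w / e
S = 2.76 * 0.2 / 0.88
S = 0.6273


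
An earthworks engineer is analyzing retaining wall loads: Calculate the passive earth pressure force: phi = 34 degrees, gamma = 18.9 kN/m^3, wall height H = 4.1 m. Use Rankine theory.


Compute passive earth pressure coefficient:
Kp = tan^2(45 + phi/2) = tan^2(62.0) = 3.537132
Compute passive force:
Pp = 0.5 * Kp * gamma * H^2
Pp = 0.5 * 3.537132 * 18.9 * 4.1^2
Pp = 561.89 kN/m


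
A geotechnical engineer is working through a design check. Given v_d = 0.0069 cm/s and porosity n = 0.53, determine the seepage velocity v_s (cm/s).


Using v_s = v_d / n
v_s = 0.0069 / 0.53
v_s = 0.01302 cm/s


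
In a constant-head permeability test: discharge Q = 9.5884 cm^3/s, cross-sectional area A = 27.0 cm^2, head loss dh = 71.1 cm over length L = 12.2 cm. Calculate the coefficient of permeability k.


Result: 0.060936 cm/s

Derivation:
Compute hydraulic gradient:
i = dh / L = 71.1 / 12.2 = 5.82787
Then apply Darcy's law:
k = Q / (A * i)
k = 9.5884 / (27.0 * 5.82787)
k = 9.5884 / 157.352
k = 0.060936 cm/s


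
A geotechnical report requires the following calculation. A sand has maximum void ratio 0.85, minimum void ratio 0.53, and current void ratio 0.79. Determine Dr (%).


Result: 18.75 %

Derivation:
Using Dr = (e_max - e) / (e_max - e_min) * 100
e_max - e = 0.85 - 0.79 = 0.06
e_max - e_min = 0.85 - 0.53 = 0.32
Dr = 0.06 / 0.32 * 100
Dr = 18.75 %


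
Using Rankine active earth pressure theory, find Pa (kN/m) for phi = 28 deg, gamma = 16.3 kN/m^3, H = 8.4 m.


Compute active earth pressure coefficient:
Ka = tan^2(45 - phi/2) = tan^2(31.0) = 0.361033
Compute active force:
Pa = 0.5 * Ka * gamma * H^2
Pa = 0.5 * 0.361033 * 16.3 * 8.4^2
Pa = 207.62 kN/m


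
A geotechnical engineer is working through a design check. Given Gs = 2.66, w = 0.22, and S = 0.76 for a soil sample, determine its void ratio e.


Result: 0.77

Derivation:
Using the relation e = Gs * w / S
e = 2.66 * 0.22 / 0.76
e = 0.77


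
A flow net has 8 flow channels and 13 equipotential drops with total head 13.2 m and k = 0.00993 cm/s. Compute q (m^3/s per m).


Convert k to m/s for unit consistency with H:
k = 0.00993 cm/s = 0.00993 / 100 m/s = 9.93e-05 m/s
Using q = k * H * Nf / Nd
Nf / Nd = 8 / 13 = 0.6154
q = 9.93e-05 * 13.2 * 0.6154
q = 0.0008066 m^3/s per m


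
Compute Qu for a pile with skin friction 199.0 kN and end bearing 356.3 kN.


Result: 555.3 kN

Derivation:
Using Qu = Qf + Qb
Qu = 199.0 + 356.3
Qu = 555.3 kN


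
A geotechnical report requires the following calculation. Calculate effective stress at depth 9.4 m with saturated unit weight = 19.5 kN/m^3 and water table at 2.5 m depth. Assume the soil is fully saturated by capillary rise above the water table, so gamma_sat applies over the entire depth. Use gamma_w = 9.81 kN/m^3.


Total stress = gamma_sat * depth
sigma = 19.5 * 9.4 = 183.3 kPa
Pore water pressure u = gamma_w * (depth - d_wt)
u = 9.81 * (9.4 - 2.5) = 67.689 kPa
Effective stress = sigma - u
sigma' = 183.3 - 67.689 = 115.61 kPa


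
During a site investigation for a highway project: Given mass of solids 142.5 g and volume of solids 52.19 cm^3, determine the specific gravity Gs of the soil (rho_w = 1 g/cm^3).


Using Gs = m_s / (V_s * rho_w)
Since rho_w = 1 g/cm^3:
Gs = 142.5 / 52.19
Gs = 2.73


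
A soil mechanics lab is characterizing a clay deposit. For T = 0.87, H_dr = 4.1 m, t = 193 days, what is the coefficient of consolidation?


Using cv = T * H_dr^2 / t
H_dr^2 = 4.1^2 = 16.81
cv = 0.87 * 16.81 / 193
cv = 0.07578 m^2/day


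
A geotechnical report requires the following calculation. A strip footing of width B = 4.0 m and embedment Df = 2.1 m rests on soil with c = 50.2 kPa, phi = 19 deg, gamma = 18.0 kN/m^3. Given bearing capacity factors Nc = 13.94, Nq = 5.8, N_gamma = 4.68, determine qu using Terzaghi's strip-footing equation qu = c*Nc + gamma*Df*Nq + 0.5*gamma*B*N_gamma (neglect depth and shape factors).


Result: 1087.51 kPa

Derivation:
Compute qu = c*Nc + gamma*Df*Nq + 0.5*gamma*B*N_gamma
Term 1: 50.2 * 13.94 = 699.788
Term 2: 18.0 * 2.1 * 5.8 = 219.24
Term 3: 0.5 * 18.0 * 4.0 * 4.68 = 168.48
qu = 699.788 + 219.24 + 168.48
qu = 1087.51 kPa


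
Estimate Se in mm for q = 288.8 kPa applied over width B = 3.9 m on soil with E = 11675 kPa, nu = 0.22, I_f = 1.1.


Using Se = q * B * (1 - nu^2) * I_f / E
1 - nu^2 = 1 - 0.22^2 = 0.9516
Se = 288.8 * 3.9 * 0.9516 * 1.1 / 11675
Se = 0.100984 m
Convert to mm: Se = 0.100984 * 1000 = 100.984 mm


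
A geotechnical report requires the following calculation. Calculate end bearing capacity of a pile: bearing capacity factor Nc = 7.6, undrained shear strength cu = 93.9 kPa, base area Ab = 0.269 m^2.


Result: 191.97 kN

Derivation:
Using Qb = Nc * cu * Ab
Qb = 7.6 * 93.9 * 0.269
Qb = 191.97 kN


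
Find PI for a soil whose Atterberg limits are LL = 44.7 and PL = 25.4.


Using PI = LL - PL
PI = 44.7 - 25.4
PI = 19.3


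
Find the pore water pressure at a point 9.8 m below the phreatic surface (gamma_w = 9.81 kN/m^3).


Using u = gamma_w * h_w
u = 9.81 * 9.8
u = 96.14 kPa


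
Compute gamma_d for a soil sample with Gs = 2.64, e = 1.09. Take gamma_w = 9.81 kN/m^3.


Using gamma_d = Gs * gamma_w / (1 + e)
gamma_d = 2.64 * 9.81 / (1 + 1.09)
gamma_d = 2.64 * 9.81 / 2.09
gamma_d = 12.392 kN/m^3


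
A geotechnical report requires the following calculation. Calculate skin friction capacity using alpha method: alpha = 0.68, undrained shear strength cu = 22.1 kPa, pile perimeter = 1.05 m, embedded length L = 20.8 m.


Result: 328.21 kN

Derivation:
Using Qs = alpha * cu * perimeter * L
Qs = 0.68 * 22.1 * 1.05 * 20.8
Qs = 328.21 kN


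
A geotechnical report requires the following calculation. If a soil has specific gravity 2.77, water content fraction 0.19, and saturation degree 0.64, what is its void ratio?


Using the relation e = Gs * w / S
e = 2.77 * 0.19 / 0.64
e = 0.8223


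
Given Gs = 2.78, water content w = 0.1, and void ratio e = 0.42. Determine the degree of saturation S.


Using S = Gs * w / e
S = 2.78 * 0.1 / 0.42
S = 0.6619


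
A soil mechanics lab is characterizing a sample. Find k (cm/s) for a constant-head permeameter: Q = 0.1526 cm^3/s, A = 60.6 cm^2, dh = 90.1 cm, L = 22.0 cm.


Compute hydraulic gradient:
i = dh / L = 90.1 / 22.0 = 4.09545
Then apply Darcy's law:
k = Q / (A * i)
k = 0.1526 / (60.6 * 4.09545)
k = 0.1526 / 248.185
k = 0.000615 cm/s


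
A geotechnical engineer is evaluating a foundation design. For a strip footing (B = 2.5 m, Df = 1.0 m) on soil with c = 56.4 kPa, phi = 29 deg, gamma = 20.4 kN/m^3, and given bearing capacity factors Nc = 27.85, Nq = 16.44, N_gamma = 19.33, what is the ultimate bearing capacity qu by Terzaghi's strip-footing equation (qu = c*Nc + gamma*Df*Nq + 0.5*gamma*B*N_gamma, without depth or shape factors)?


Compute qu = c*Nc + gamma*Df*Nq + 0.5*gamma*B*N_gamma
Term 1: 56.4 * 27.85 = 1570.74
Term 2: 20.4 * 1.0 * 16.44 = 335.376
Term 3: 0.5 * 20.4 * 2.5 * 19.33 = 492.915
qu = 1570.74 + 335.376 + 492.915
qu = 2399.03 kPa


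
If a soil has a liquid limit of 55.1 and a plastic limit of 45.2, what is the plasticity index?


Result: 9.9

Derivation:
Using PI = LL - PL
PI = 55.1 - 45.2
PI = 9.9


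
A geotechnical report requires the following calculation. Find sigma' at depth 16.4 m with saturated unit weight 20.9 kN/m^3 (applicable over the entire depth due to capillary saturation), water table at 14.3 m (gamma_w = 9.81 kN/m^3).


Total stress = gamma_sat * depth
sigma = 20.9 * 16.4 = 342.76 kPa
Pore water pressure u = gamma_w * (depth - d_wt)
u = 9.81 * (16.4 - 14.3) = 20.601 kPa
Effective stress = sigma - u
sigma' = 342.76 - 20.601 = 322.16 kPa


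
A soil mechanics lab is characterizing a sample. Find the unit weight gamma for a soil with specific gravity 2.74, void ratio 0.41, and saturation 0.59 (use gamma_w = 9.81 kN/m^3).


Result: 20.746 kN/m^3

Derivation:
Using gamma = gamma_w * (Gs + S*e) / (1 + e)
Numerator: Gs + S*e = 2.74 + 0.59*0.41 = 2.9819
Denominator: 1 + e = 1 + 0.41 = 1.41
gamma = 9.81 * 2.9819 / 1.41
gamma = 20.746 kN/m^3


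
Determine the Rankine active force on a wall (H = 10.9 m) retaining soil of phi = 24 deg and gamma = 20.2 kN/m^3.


Compute active earth pressure coefficient:
Ka = tan^2(45 - phi/2) = tan^2(33.0) = 0.42173
Compute active force:
Pa = 0.5 * Ka * gamma * H^2
Pa = 0.5 * 0.42173 * 20.2 * 10.9^2
Pa = 506.07 kN/m


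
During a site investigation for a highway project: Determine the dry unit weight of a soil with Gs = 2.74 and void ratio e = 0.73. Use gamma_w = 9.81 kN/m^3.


Using gamma_d = Gs * gamma_w / (1 + e)
gamma_d = 2.74 * 9.81 / (1 + 0.73)
gamma_d = 2.74 * 9.81 / 1.73
gamma_d = 15.537 kN/m^3


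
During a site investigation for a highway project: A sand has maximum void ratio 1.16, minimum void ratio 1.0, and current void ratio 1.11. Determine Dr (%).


Result: 31.25 %

Derivation:
Using Dr = (e_max - e) / (e_max - e_min) * 100
e_max - e = 1.16 - 1.11 = 0.05
e_max - e_min = 1.16 - 1.0 = 0.16
Dr = 0.05 / 0.16 * 100
Dr = 31.25 %


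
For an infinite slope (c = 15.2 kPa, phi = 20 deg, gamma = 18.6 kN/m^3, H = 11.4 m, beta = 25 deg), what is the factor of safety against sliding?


Using Fs = c / (gamma*H*sin(beta)*cos(beta)) + tan(phi)/tan(beta)
Cohesion contribution = 15.2 / (18.6*11.4*sin(25)*cos(25))
Cohesion contribution = 0.187155
Friction contribution = tan(20)/tan(25) = 0.780537
Fs = 0.187155 + 0.780537
Fs = 0.968


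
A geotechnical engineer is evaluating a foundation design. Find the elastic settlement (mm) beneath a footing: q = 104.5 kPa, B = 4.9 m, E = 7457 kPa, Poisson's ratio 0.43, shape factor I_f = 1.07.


Result: 59.888 mm

Derivation:
Using Se = q * B * (1 - nu^2) * I_f / E
1 - nu^2 = 1 - 0.43^2 = 0.8151
Se = 104.5 * 4.9 * 0.8151 * 1.07 / 7457
Se = 0.059888 m
Convert to mm: Se = 0.059888 * 1000 = 59.888 mm


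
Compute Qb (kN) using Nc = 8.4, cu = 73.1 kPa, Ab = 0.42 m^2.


Using Qb = Nc * cu * Ab
Qb = 8.4 * 73.1 * 0.42
Qb = 257.9 kN


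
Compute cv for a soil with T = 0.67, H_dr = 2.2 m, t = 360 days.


Result: 0.00901 m^2/day

Derivation:
Using cv = T * H_dr^2 / t
H_dr^2 = 2.2^2 = 4.84
cv = 0.67 * 4.84 / 360
cv = 0.00901 m^2/day


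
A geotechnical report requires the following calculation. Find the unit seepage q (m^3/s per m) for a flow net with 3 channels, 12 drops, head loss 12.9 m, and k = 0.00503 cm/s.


Convert k to m/s for unit consistency with H:
k = 0.00503 cm/s = 0.00503 / 100 m/s = 5.03e-05 m/s
Using q = k * H * Nf / Nd
Nf / Nd = 3 / 12 = 0.25
q = 5.03e-05 * 12.9 * 0.25
q = 0.0001622 m^3/s per m


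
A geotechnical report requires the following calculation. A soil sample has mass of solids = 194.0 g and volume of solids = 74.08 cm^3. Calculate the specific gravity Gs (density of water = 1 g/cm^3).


Using Gs = m_s / (V_s * rho_w)
Since rho_w = 1 g/cm^3:
Gs = 194.0 / 74.08
Gs = 2.619


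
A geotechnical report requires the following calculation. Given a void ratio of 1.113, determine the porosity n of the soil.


Result: 0.5267

Derivation:
Using the relation n = e / (1 + e)
n = 1.113 / (1 + 1.113)
n = 1.113 / 2.113
n = 0.5267
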